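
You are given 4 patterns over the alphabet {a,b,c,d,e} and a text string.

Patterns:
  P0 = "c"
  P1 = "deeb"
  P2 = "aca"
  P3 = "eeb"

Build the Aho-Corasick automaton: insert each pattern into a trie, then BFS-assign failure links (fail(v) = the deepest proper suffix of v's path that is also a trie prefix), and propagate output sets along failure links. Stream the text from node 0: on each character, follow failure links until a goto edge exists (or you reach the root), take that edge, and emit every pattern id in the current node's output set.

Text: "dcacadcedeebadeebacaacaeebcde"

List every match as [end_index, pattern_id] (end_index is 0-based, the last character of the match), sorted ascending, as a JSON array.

Build:
Trie (insert patterns):
  0='ε' goto a→6 c→1 d→2 e→9
  1='c' goto ·  [P0 ends]
  2='d' goto e→3
  3='de' goto e→4
  4='dee' goto b→5
  5='deeb' goto ·  [P1 ends]
  6='a' goto c→7
  7='ac' goto a→8
  8='aca' goto ·  [P2 ends]
  9='e' goto e→10
  10='ee' goto b→11
  11='eeb' goto ·  [P3 ends]

BFS fail/out derivation:
  n1('c'): parent n0 fail=0; on 'c' 0 → fail=0;  out {0}∪∅={0}
  n2('d'): parent n0 fail=0; on 'd' 0 → fail=0;  out ∅∪∅=∅
  n6('a'): parent n0 fail=0; on 'a' 0 → fail=0;  out ∅∪∅=∅
  n9('e'): parent n0 fail=0; on 'e' 0 → fail=0;  out ∅∪∅=∅
  n3('de'): parent n2 fail=0; on 'e' 0 → fail=9;  out ∅∪∅=∅
  n7('ac'): parent n6 fail=0; on 'c' 0 → fail=1;  out ∅∪{0}={0}
  n10('ee'): parent n9 fail=0; on 'e' 0 → fail=9;  out ∅∪∅=∅
  n4('dee'): parent n3 fail=9; on 'e' 9 → fail=10;  out ∅∪∅=∅
  n8('aca'): parent n7 fail=1; on 'a' 1→0 → fail=6;  out {2}∪∅={2}
  n11('eeb'): parent n10 fail=9; on 'b' 9→0 → fail=0;  out {3}∪∅={3}
  n5('deeb'): parent n4 fail=10; on 'b' 10 → fail=11;  out {1}∪{3}={1,3}

Scan:
pos 0 'd': at 2
pos 1 'c': at 1 (fail-walked)  ** P0@[1:1]
pos 2 'a': at 6 (fail-walked)
pos 3 'c': at 7  ** P0@[3:3]
pos 4 'a': at 8  ** P2@[2:4]
pos 5 'd': at 2 (fail-walked)
pos 6 'c': at 1 (fail-walked)  ** P0@[6:6]
pos 7 'e': at 9 (fail-walked)
pos 8 'd': at 2 (fail-walked)
pos 9 'e': at 3
pos 10 'e': at 4
pos 11 'b': at 5  ** P1@[8:11],P3@[9:11]
pos 12 'a': at 6 (fail-walked)
pos 13 'd': at 2 (fail-walked)
pos 14 'e': at 3
pos 15 'e': at 4
pos 16 'b': at 5  ** P1@[13:16],P3@[14:16]
pos 17 'a': at 6 (fail-walked)
pos 18 'c': at 7  ** P0@[18:18]
pos 19 'a': at 8  ** P2@[17:19]
pos 20 'a': at 6 (fail-walked)
pos 21 'c': at 7  ** P0@[21:21]
pos 22 'a': at 8  ** P2@[20:22]
pos 23 'e': at 9 (fail-walked)
pos 24 'e': at 10
pos 25 'b': at 11  ** P3@[23:25]
pos 26 'c': at 1 (fail-walked)  ** P0@[26:26]
pos 27 'd': at 2 (fail-walked)
pos 28 'e': at 3

Matches: [[1,0],[3,0],[4,2],[6,0],[11,1],[11,3],[16,1],[16,3],[18,0],[19,2],[21,0],[22,2],[25,3],[26,0]]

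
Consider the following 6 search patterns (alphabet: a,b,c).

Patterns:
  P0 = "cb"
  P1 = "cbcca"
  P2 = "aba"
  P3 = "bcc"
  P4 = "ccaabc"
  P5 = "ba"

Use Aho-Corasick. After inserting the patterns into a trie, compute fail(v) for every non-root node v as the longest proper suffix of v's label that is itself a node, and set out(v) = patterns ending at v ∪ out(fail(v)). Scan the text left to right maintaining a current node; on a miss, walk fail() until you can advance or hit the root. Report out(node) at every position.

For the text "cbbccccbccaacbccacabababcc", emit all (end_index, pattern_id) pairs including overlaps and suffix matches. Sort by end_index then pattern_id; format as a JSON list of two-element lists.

Construct AC machine:
Trie (insert patterns):
  n0 'ε': a→6 b→9 c→1
  n1 'c': b→2 c→12
  n2 'cb': c→3  ←P0
  n3 'cbc': c→4
  n4 'cbcc': a→5
  n5 'cbcca': ·  ←P1
  n6 'a': b→7
  n7 'ab': a→8
  n8 'aba': ·  ←P2
  n9 'b': a→17 c→10
  n10 'bc': c→11
  n11 'bcc': ·  ←P3
  n12 'cc': a→13
  n13 'cca': a→14
  n14 'ccaa': b→15
  n15 'ccaab': c→16
  n16 'ccaabc': ·  ←P4
  n17 'ba': ·  ←P5

Failure links (BFS by depth):
  n1('c'): parent n0 fail=0; on 'c' 0 → fail=0;  out ∅∪∅=∅
  n6('a'): parent n0 fail=0; on 'a' 0 → fail=0;  out ∅∪∅=∅
  n9('b'): parent n0 fail=0; on 'b' 0 → fail=0;  out ∅∪∅=∅
  n2('cb'): parent n1 fail=0; on 'b' 0 → fail=9;  out {0}∪∅={0}
  n7('ab'): parent n6 fail=0; on 'b' 0 → fail=9;  out ∅∪∅=∅
  n10('bc'): parent n9 fail=0; on 'c' 0 → fail=1;  out ∅∪∅=∅
  n12('cc'): parent n1 fail=0; on 'c' 0 → fail=1;  out ∅∪∅=∅
  n17('ba'): parent n9 fail=0; on 'a' 0 → fail=6;  out {5}∪∅={5}
  n3('cbc'): parent n2 fail=9; on 'c' 9 → fail=10;  out ∅∪∅=∅
  n8('aba'): parent n7 fail=9; on 'a' 9 → fail=17;  out {2}∪{5}={2,5}
  n11('bcc'): parent n10 fail=1; on 'c' 1 → fail=12;  out {3}∪∅={3}
  n13('cca'): parent n12 fail=1; on 'a' 1→0 → fail=6;  out ∅∪∅=∅
  n4('cbcc'): parent n3 fail=10; on 'c' 10 → fail=11;  out ∅∪{3}={3}
  n14('ccaa'): parent n13 fail=6; on 'a' 6→0 → fail=6;  out ∅∪∅=∅
  n5('cbcca'): parent n4 fail=11; on 'a' 11→12 → fail=13;  out {1}∪∅={1}
  n15('ccaab'): parent n14 fail=6; on 'b' 6 → fail=7;  out ∅∪∅=∅
  n16('ccaabc'): parent n15 fail=7; on 'c' 7→9 → fail=10;  out {4}∪∅={4}

Text stream:
[0] read 'c'  n0⇒n1
[1] read 'b'  n1⇒n2  → match P0@[0:1]
[2] read 'b'  n2⇒n9 (via fail)
[3] read 'c'  n9⇒n10
[4] read 'c'  n10⇒n11  → match P3@[2:4]
[5] read 'c'  n11⇒n12 (via fail)
[6] read 'c'  n12⇒n12 (via fail)
[7] read 'b'  n12⇒n2 (via fail)  → match P0@[6:7]
[8] read 'c'  n2⇒n3
[9] read 'c'  n3⇒n4  → match P3@[7:9]
[10] read 'a'  n4⇒n5  → match P1@[6:10]
[11] read 'a'  n5⇒n14 (via fail)
[12] read 'c'  n14⇒n1 (via fail)
[13] read 'b'  n1⇒n2  → match P0@[12:13]
[14] read 'c'  n2⇒n3
[15] read 'c'  n3⇒n4  → match P3@[13:15]
[16] read 'a'  n4⇒n5  → match P1@[12:16]
[17] read 'c'  n5⇒n1 (via fail)
[18] read 'a'  n1⇒n6 (via fail)
[19] read 'b'  n6⇒n7
[20] read 'a'  n7⇒n8  → match P2@[18:20],P5@[19:20]
[21] read 'b'  n8⇒n7 (via fail)
[22] read 'a'  n7⇒n8  → match P2@[20:22],P5@[21:22]
[23] read 'b'  n8⇒n7 (via fail)
[24] read 'c'  n7⇒n10 (via fail)
[25] read 'c'  n10⇒n11  → match P3@[23:25]

All matches (sorted): [[1,0],[4,3],[7,0],[9,3],[10,1],[13,0],[15,3],[16,1],[20,2],[20,5],[22,2],[22,5],[25,3]]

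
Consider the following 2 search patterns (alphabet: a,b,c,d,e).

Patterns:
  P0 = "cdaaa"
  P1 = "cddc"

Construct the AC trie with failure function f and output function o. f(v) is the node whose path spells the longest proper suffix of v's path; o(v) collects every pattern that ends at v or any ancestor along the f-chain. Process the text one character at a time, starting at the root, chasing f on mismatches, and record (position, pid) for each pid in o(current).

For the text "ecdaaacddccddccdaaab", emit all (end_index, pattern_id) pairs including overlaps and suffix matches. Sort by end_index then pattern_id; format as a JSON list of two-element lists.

Build automaton:
Trie nodes:
  0='ε' goto c→1
  1='c' goto d→2
  2='cd' goto a→3 d→6
  3='cda' goto a→4
  4='cdaa' goto a→5
  5='cdaaa' goto ·  ←P0
  6='cdd' goto c→7
  7='cddc' goto ·  ←P1

Failure links (BFS by depth):
  n1('c'): parent n0 fail=0; on 'c' 0 → fail=0;  out ∅∪∅=∅
  n2('cd'): parent n1 fail=0; on 'd' 0 → fail=0;  out ∅∪∅=∅
  n3('cda'): parent n2 fail=0; on 'a' 0 → fail=0;  out ∅∪∅=∅
  n6('cdd'): parent n2 fail=0; on 'd' 0 → fail=0;  out ∅∪∅=∅
  n4('cdaa'): parent n3 fail=0; on 'a' 0 → fail=0;  out ∅∪∅=∅
  n7('cddc'): parent n6 fail=0; on 'c' 0 → fail=1;  out {1}∪∅={1}
  n5('cdaaa'): parent n4 fail=0; on 'a' 0 → fail=0;  out {0}∪∅={0}

Text stream:
i=0 'e': node 0→0
i=1 'c': node 0→1
i=2 'd': node 1→2
i=3 'a': node 2→3
i=4 'a': node 3→4
i=5 'a': node 4→5  emit P0@[1:5]
i=6 'c': node 5→1 (fail-walked)
i=7 'd': node 1→2
i=8 'd': node 2→6
i=9 'c': node 6→7  emit P1@[6:9]
i=10 'c': node 7→1 (fail-walked)
i=11 'd': node 1→2
i=12 'd': node 2→6
i=13 'c': node 6→7  emit P1@[10:13]
i=14 'c': node 7→1 (fail-walked)
i=15 'd': node 1→2
i=16 'a': node 2→3
i=17 'a': node 3→4
i=18 'a': node 4→5  emit P0@[14:18]
i=19 'b': node 5→0 (fail-walked)

All matches (sorted): [[5,0],[9,1],[13,1],[18,0]]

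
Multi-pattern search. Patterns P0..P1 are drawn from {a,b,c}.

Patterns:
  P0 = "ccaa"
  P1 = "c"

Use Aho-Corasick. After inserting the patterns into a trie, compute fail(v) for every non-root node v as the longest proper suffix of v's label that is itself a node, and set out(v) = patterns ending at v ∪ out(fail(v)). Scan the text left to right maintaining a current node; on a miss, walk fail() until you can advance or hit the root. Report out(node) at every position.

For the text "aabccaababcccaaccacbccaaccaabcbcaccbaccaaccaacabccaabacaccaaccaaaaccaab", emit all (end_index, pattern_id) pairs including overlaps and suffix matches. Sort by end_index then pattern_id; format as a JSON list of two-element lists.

Build automaton:
Trie (insert patterns):
  n0 'ε': c→1
  n1 'c': c→2  ←P1
  n2 'cc': a→3
  n3 'cca': a→4
  n4 'ccaa': ·  ←P0

BFS fail/out derivation:
  n1('c'): parent n0 fail=0; on 'c' 0 → fail=0;  out {1}∪∅={1}
  n2('cc'): parent n1 fail=0; on 'c' 0 → fail=1;  out ∅∪{1}={1}
  n3('cca'): parent n2 fail=1; on 'a' 1→0 → fail=0;  out ∅∪∅=∅
  n4('ccaa'): parent n3 fail=0; on 'a' 0 → fail=0;  out {0}∪∅={0}

Run:
pos 0 'a': at 0
pos 1 'a': at 0
pos 2 'b': at 0
pos 3 'c': at 1  ** P1@[3:3]
pos 4 'c': at 2  ** P1@[4:4]
pos 5 'a': at 3
pos 6 'a': at 4  ** P0@[3:6]
pos 7 'b': at 0 (via fail)
pos 8 'a': at 0
pos 9 'b': at 0
pos 10 'c': at 1  ** P1@[10:10]
pos 11 'c': at 2  ** P1@[11:11]
pos 12 'c': at 2 (via fail)  ** P1@[12:12]
pos 13 'a': at 3
pos 14 'a': at 4  ** P0@[11:14]
pos 15 'c': at 1 (via fail)  ** P1@[15:15]
pos 16 'c': at 2  ** P1@[16:16]
pos 17 'a': at 3
pos 18 'c': at 1 (via fail)  ** P1@[18:18]
pos 19 'b': at 0 (via fail)
pos 20 'c': at 1  ** P1@[20:20]
pos 21 'c': at 2  ** P1@[21:21]
pos 22 'a': at 3
pos 23 'a': at 4  ** P0@[20:23]
pos 24 'c': at 1 (via fail)  ** P1@[24:24]
pos 25 'c': at 2  ** P1@[25:25]
pos 26 'a': at 3
pos 27 'a': at 4  ** P0@[24:27]
pos 28 'b': at 0 (via fail)
pos 29 'c': at 1  ** P1@[29:29]
pos 30 'b': at 0 (via fail)
pos 31 'c': at 1  ** P1@[31:31]
pos 32 'a': at 0 (via fail)
pos 33 'c': at 1  ** P1@[33:33]
pos 34 'c': at 2  ** P1@[34:34]
pos 35 'b': at 0 (via fail)
pos 36 'a': at 0
pos 37 'c': at 1  ** P1@[37:37]
pos 38 'c': at 2  ** P1@[38:38]
pos 39 'a': at 3
pos 40 'a': at 4  ** P0@[37:40]
pos 41 'c': at 1 (via fail)  ** P1@[41:41]
pos 42 'c': at 2  ** P1@[42:42]
pos 43 'a': at 3
pos 44 'a': at 4  ** P0@[41:44]
pos 45 'c': at 1 (via fail)  ** P1@[45:45]
pos 46 'a': at 0 (via fail)
pos 47 'b': at 0
pos 48 'c': at 1  ** P1@[48:48]
pos 49 'c': at 2  ** P1@[49:49]
pos 50 'a': at 3
pos 51 'a': at 4  ** P0@[48:51]
pos 52 'b': at 0 (via fail)
pos 53 'a': at 0
pos 54 'c': at 1  ** P1@[54:54]
pos 55 'a': at 0 (via fail)
pos 56 'c': at 1  ** P1@[56:56]
pos 57 'c': at 2  ** P1@[57:57]
pos 58 'a': at 3
pos 59 'a': at 4  ** P0@[56:59]
pos 60 'c': at 1 (via fail)  ** P1@[60:60]
pos 61 'c': at 2  ** P1@[61:61]
pos 62 'a': at 3
pos 63 'a': at 4  ** P0@[60:63]
pos 64 'a': at 0 (via fail)
pos 65 'a': at 0
pos 66 'c': at 1  ** P1@[66:66]
pos 67 'c': at 2  ** P1@[67:67]
pos 68 'a': at 3
pos 69 'a': at 4  ** P0@[66:69]
pos 70 'b': at 0 (via fail)

Result: [[3,1],[4,1],[6,0],[10,1],[11,1],[12,1],[14,0],[15,1],[16,1],[18,1],[20,1],[21,1],[23,0],[24,1],[25,1],[27,0],[29,1],[31,1],[33,1],[34,1],[37,1],[38,1],[40,0],[41,1],[42,1],[44,0],[45,1],[48,1],[49,1],[51,0],[54,1],[56,1],[57,1],[59,0],[60,1],[61,1],[63,0],[66,1],[67,1],[69,0]]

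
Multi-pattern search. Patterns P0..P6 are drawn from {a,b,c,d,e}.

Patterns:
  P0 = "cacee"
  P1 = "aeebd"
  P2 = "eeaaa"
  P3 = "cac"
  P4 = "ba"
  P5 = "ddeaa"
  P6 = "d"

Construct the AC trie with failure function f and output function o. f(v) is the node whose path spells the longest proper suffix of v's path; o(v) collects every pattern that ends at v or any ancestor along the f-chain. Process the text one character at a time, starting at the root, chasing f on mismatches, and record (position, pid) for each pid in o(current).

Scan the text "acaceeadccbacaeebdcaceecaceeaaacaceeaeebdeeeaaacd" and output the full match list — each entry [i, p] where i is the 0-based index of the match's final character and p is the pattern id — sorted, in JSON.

Build:
Trie (insert patterns):
  0='ε' goto a→6 b→16 c→1 d→18 e→11
  1='c' goto a→2
  2='ca' goto c→3
  3='cac' goto e→4  [P3 ends]
  4='cace' goto e→5
  5='cacee' goto ·  [P0 ends]
  6='a' goto e→7
  7='ae' goto e→8
  8='aee' goto b→9
  9='aeeb' goto d→10
  10='aeebd' goto ·  [P1 ends]
  11='e' goto e→12
  12='ee' goto a→13
  13='eea' goto a→14
  14='eeaa' goto a→15
  15='eeaaa' goto ·  [P2 ends]
  16='b' goto a→17
  17='ba' goto ·  [P4 ends]
  18='d' goto d→19  [P6 ends]
  19='dd' goto e→20
  20='dde' goto a→21
  21='ddea' goto a→22
  22='ddeaa' goto ·  [P5 ends]

BFS fail/out derivation:
  fail(1) 'c': from fail(0)=0 chase 'c': 0 ⇒ 0;  out=∅∪out(0)=∅
  fail(6) 'a': from fail(0)=0 chase 'a': 0 ⇒ 0;  out=∅∪out(0)=∅
  fail(11) 'e': from fail(0)=0 chase 'e': 0 ⇒ 0;  out=∅∪out(0)=∅
  fail(16) 'b': from fail(0)=0 chase 'b': 0 ⇒ 0;  out=∅∪out(0)=∅
  fail(18) 'd': from fail(0)=0 chase 'd': 0 ⇒ 0;  out={6}∪out(0)={6}
  fail(2) 'ca': from fail(1)=0 chase 'a': 0 ⇒ 6;  out=∅∪out(6)=∅
  fail(7) 'ae': from fail(6)=0 chase 'e': 0 ⇒ 11;  out=∅∪out(11)=∅
  fail(12) 'ee': from fail(11)=0 chase 'e': 0 ⇒ 11;  out=∅∪out(11)=∅
  fail(17) 'ba': from fail(16)=0 chase 'a': 0 ⇒ 6;  out={4}∪out(6)={4}
  fail(19) 'dd': from fail(18)=0 chase 'd': 0 ⇒ 18;  out=∅∪out(18)={6}
  fail(3) 'cac': from fail(2)=6 chase 'c': 6→0 ⇒ 1;  out={3}∪out(1)={3}
  fail(8) 'aee': from fail(7)=11 chase 'e': 11 ⇒ 12;  out=∅∪out(12)=∅
  fail(13) 'eea': from fail(12)=11 chase 'a': 11→0 ⇒ 6;  out=∅∪out(6)=∅
  fail(20) 'dde': from fail(19)=18 chase 'e': 18→0 ⇒ 11;  out=∅∪out(11)=∅
  fail(4) 'cace': from fail(3)=1 chase 'e': 1→0 ⇒ 11;  out=∅∪out(11)=∅
  fail(9) 'aeeb': from fail(8)=12 chase 'b': 12→11→0 ⇒ 16;  out=∅∪out(16)=∅
  fail(14) 'eeaa': from fail(13)=6 chase 'a': 6→0 ⇒ 6;  out=∅∪out(6)=∅
  fail(21) 'ddea': from fail(20)=11 chase 'a': 11→0 ⇒ 6;  out=∅∪out(6)=∅
  fail(5) 'cacee': from fail(4)=11 chase 'e': 11 ⇒ 12;  out={0}∪out(12)={0}
  fail(10) 'aeebd': from fail(9)=16 chase 'd': 16→0 ⇒ 18;  out={1}∪out(18)={1,6}
  fail(15) 'eeaaa': from fail(14)=6 chase 'a': 6→0 ⇒ 6;  out={2}∪out(6)={2}
  fail(22) 'ddeaa': from fail(21)=6 chase 'a': 6→0 ⇒ 6;  out={5}∪out(6)={5}

Scan:
i=0 'a': node 0→6
i=1 'c': node 6→1 ·f
i=2 'a': node 1→2
i=3 'c': node 2→3  → match P3@[1:3]
i=4 'e': node 3→4
i=5 'e': node 4→5  → match P0@[1:5]
i=6 'a': node 5→13 ·f
i=7 'd': node 13→18 ·f  → match P6@[7:7]
i=8 'c': node 18→1 ·f
i=9 'c': node 1→1 ·f
i=10 'b': node 1→16 ·f
i=11 'a': node 16→17  → match P4@[10:11]
i=12 'c': node 17→1 ·f
i=13 'a': node 1→2
i=14 'e': node 2→7 ·f
i=15 'e': node 7→8
i=16 'b': node 8→9
i=17 'd': node 9→10  → match P1@[13:17],P6@[17:17]
i=18 'c': node 10→1 ·f
i=19 'a': node 1→2
i=20 'c': node 2→3  → match P3@[18:20]
i=21 'e': node 3→4
i=22 'e': node 4→5  → match P0@[18:22]
i=23 'c': node 5→1 ·f
i=24 'a': node 1→2
i=25 'c': node 2→3  → match P3@[23:25]
i=26 'e': node 3→4
i=27 'e': node 4→5  → match P0@[23:27]
i=28 'a': node 5→13 ·f
i=29 'a': node 13→14
i=30 'a': node 14→15  → match P2@[26:30]
i=31 'c': node 15→1 ·f
i=32 'a': node 1→2
i=33 'c': node 2→3  → match P3@[31:33]
i=34 'e': node 3→4
i=35 'e': node 4→5  → match P0@[31:35]
i=36 'a': node 5→13 ·f
i=37 'e': node 13→7 ·f
i=38 'e': node 7→8
i=39 'b': node 8→9
i=40 'd': node 9→10  → match P1@[36:40],P6@[40:40]
i=41 'e': node 10→11 ·f
i=42 'e': node 11→12
i=43 'e': node 12→12 ·f
i=44 'a': node 12→13
i=45 'a': node 13→14
i=46 'a': node 14→15  → match P2@[42:46]
i=47 'c': node 15→1 ·f
i=48 'd': node 1→18 ·f  → match P6@[48:48]

All matches (sorted): [[3,3],[5,0],[7,6],[11,4],[17,1],[17,6],[20,3],[22,0],[25,3],[27,0],[30,2],[33,3],[35,0],[40,1],[40,6],[46,2],[48,6]]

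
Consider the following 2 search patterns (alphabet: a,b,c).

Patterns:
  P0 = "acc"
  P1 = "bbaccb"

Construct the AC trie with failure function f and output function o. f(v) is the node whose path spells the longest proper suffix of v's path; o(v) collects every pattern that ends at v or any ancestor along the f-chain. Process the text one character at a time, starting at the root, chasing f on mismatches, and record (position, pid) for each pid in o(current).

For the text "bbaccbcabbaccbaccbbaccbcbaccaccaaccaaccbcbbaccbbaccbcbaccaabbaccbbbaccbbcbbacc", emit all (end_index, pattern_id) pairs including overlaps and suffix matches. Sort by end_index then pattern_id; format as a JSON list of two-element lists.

Construct AC machine:
Trie nodes:
  0='ε' goto a→1 b→4
  1='a' goto c→2
  2='ac' goto c→3
  3='acc' goto ·  [P0 ends]
  4='b' goto b→5
  5='bb' goto a→6
  6='bba' goto c→7
  7='bbac' goto c→8
  8='bbacc' goto b→9
  9='bbaccb' goto ·  [P1 ends]

Failure links (BFS by depth):
  fail(1) 'a': from fail(0)=0 chase 'a': 0 ⇒ 0;  out=∅∪out(0)=∅
  fail(4) 'b': from fail(0)=0 chase 'b': 0 ⇒ 0;  out=∅∪out(0)=∅
  fail(2) 'ac': from fail(1)=0 chase 'c': 0 ⇒ 0;  out=∅∪out(0)=∅
  fail(5) 'bb': from fail(4)=0 chase 'b': 0 ⇒ 4;  out=∅∪out(4)=∅
  fail(3) 'acc': from fail(2)=0 chase 'c': 0 ⇒ 0;  out={0}∪out(0)={0}
  fail(6) 'bba': from fail(5)=4 chase 'a': 4→0 ⇒ 1;  out=∅∪out(1)=∅
  fail(7) 'bbac': from fail(6)=1 chase 'c': 1 ⇒ 2;  out=∅∪out(2)=∅
  fail(8) 'bbacc': from fail(7)=2 chase 'c': 2 ⇒ 3;  out=∅∪out(3)={0}
  fail(9) 'bbaccb': from fail(8)=3 chase 'b': 3→0 ⇒ 4;  out={1}∪out(4)={1}

Run:
[0] read 'b'  n0⇒n4
[1] read 'b'  n4⇒n5
[2] read 'a'  n5⇒n6
[3] read 'c'  n6⇒n7
[4] read 'c'  n7⇒n8  ** P0@[2:4]
[5] read 'b'  n8⇒n9  ** P1@[0:5]
[6] read 'c'  n9⇒n0 (fail-walked)
[7] read 'a'  n0⇒n1
[8] read 'b'  n1⇒n4 (fail-walked)
[9] read 'b'  n4⇒n5
[10] read 'a'  n5⇒n6
[11] read 'c'  n6⇒n7
[12] read 'c'  n7⇒n8  ** P0@[10:12]
[13] read 'b'  n8⇒n9  ** P1@[8:13]
[14] read 'a'  n9⇒n1 (fail-walked)
[15] read 'c'  n1⇒n2
[16] read 'c'  n2⇒n3  ** P0@[14:16]
[17] read 'b'  n3⇒n4 (fail-walked)
[18] read 'b'  n4⇒n5
[19] read 'a'  n5⇒n6
[20] read 'c'  n6⇒n7
[21] read 'c'  n7⇒n8  ** P0@[19:21]
[22] read 'b'  n8⇒n9  ** P1@[17:22]
[23] read 'c'  n9⇒n0 (fail-walked)
[24] read 'b'  n0⇒n4
[25] read 'a'  n4⇒n1 (fail-walked)
[26] read 'c'  n1⇒n2
[27] read 'c'  n2⇒n3  ** P0@[25:27]
[28] read 'a'  n3⇒n1 (fail-walked)
[29] read 'c'  n1⇒n2
[30] read 'c'  n2⇒n3  ** P0@[28:30]
[31] read 'a'  n3⇒n1 (fail-walked)
[32] read 'a'  n1⇒n1 (fail-walked)
[33] read 'c'  n1⇒n2
[34] read 'c'  n2⇒n3  ** P0@[32:34]
[35] read 'a'  n3⇒n1 (fail-walked)
[36] read 'a'  n1⇒n1 (fail-walked)
[37] read 'c'  n1⇒n2
[38] read 'c'  n2⇒n3  ** P0@[36:38]
[39] read 'b'  n3⇒n4 (fail-walked)
[40] read 'c'  n4⇒n0 (fail-walked)
[41] read 'b'  n0⇒n4
[42] read 'b'  n4⇒n5
[43] read 'a'  n5⇒n6
[44] read 'c'  n6⇒n7
[45] read 'c'  n7⇒n8  ** P0@[43:45]
[46] read 'b'  n8⇒n9  ** P1@[41:46]
[47] read 'b'  n9⇒n5 (fail-walked)
[48] read 'a'  n5⇒n6
[49] read 'c'  n6⇒n7
[50] read 'c'  n7⇒n8  ** P0@[48:50]
[51] read 'b'  n8⇒n9  ** P1@[46:51]
[52] read 'c'  n9⇒n0 (fail-walked)
[53] read 'b'  n0⇒n4
[54] read 'a'  n4⇒n1 (fail-walked)
[55] read 'c'  n1⇒n2
[56] read 'c'  n2⇒n3  ** P0@[54:56]
[57] read 'a'  n3⇒n1 (fail-walked)
[58] read 'a'  n1⇒n1 (fail-walked)
[59] read 'b'  n1⇒n4 (fail-walked)
[60] read 'b'  n4⇒n5
[61] read 'a'  n5⇒n6
[62] read 'c'  n6⇒n7
[63] read 'c'  n7⇒n8  ** P0@[61:63]
[64] read 'b'  n8⇒n9  ** P1@[59:64]
[65] read 'b'  n9⇒n5 (fail-walked)
[66] read 'b'  n5⇒n5 (fail-walked)
[67] read 'a'  n5⇒n6
[68] read 'c'  n6⇒n7
[69] read 'c'  n7⇒n8  ** P0@[67:69]
[70] read 'b'  n8⇒n9  ** P1@[65:70]
[71] read 'b'  n9⇒n5 (fail-walked)
[72] read 'c'  n5⇒n0 (fail-walked)
[73] read 'b'  n0⇒n4
[74] read 'b'  n4⇒n5
[75] read 'a'  n5⇒n6
[76] read 'c'  n6⇒n7
[77] read 'c'  n7⇒n8  ** P0@[75:77]

Matches: [[4,0],[5,1],[12,0],[13,1],[16,0],[21,0],[22,1],[27,0],[30,0],[34,0],[38,0],[45,0],[46,1],[50,0],[51,1],[56,0],[63,0],[64,1],[69,0],[70,1],[77,0]]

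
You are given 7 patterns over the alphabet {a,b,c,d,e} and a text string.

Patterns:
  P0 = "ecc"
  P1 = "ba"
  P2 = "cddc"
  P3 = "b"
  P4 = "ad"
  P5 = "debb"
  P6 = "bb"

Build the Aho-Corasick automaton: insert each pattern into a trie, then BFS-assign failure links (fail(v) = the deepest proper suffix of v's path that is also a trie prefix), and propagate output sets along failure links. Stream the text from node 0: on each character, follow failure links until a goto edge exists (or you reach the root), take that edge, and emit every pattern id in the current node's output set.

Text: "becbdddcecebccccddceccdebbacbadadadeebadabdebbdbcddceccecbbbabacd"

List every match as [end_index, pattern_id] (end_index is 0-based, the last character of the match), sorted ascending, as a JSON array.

Build:
Trie nodes:
  0='ε' goto a→10 b→4 c→6 d→12 e→1
  1='e' goto c→2
  2='ec' goto c→3
  3='ecc' goto ·  ←P0
  4='b' goto a→5 b→16  ←P3
  5='ba' goto ·  ←P1
  6='c' goto d→7
  7='cd' goto d→8
  8='cdd' goto c→9
  9='cddc' goto ·  ←P2
  10='a' goto d→11
  11='ad' goto ·  ←P4
  12='d' goto e→13
  13='de' goto b→14
  14='deb' goto b→15
  15='debb' goto ·  ←P5
  16='bb' goto ·  ←P6

Failure links (BFS by depth):
  fail(1) 'e': from fail(0)=0 chase 'e': 0 ⇒ 0;  out=∅∪out(0)=∅
  fail(4) 'b': from fail(0)=0 chase 'b': 0 ⇒ 0;  out={3}∪out(0)={3}
  fail(6) 'c': from fail(0)=0 chase 'c': 0 ⇒ 0;  out=∅∪out(0)=∅
  fail(10) 'a': from fail(0)=0 chase 'a': 0 ⇒ 0;  out=∅∪out(0)=∅
  fail(12) 'd': from fail(0)=0 chase 'd': 0 ⇒ 0;  out=∅∪out(0)=∅
  fail(2) 'ec': from fail(1)=0 chase 'c': 0 ⇒ 6;  out=∅∪out(6)=∅
  fail(5) 'ba': from fail(4)=0 chase 'a': 0 ⇒ 10;  out={1}∪out(10)={1}
  fail(7) 'cd': from fail(6)=0 chase 'd': 0 ⇒ 12;  out=∅∪out(12)=∅
  fail(11) 'ad': from fail(10)=0 chase 'd': 0 ⇒ 12;  out={4}∪out(12)={4}
  fail(13) 'de': from fail(12)=0 chase 'e': 0 ⇒ 1;  out=∅∪out(1)=∅
  fail(16) 'bb': from fail(4)=0 chase 'b': 0 ⇒ 4;  out={6}∪out(4)={3,6}
  fail(3) 'ecc': from fail(2)=6 chase 'c': 6→0 ⇒ 6;  out={0}∪out(6)={0}
  fail(8) 'cdd': from fail(7)=12 chase 'd': 12→0 ⇒ 12;  out=∅∪out(12)=∅
  fail(14) 'deb': from fail(13)=1 chase 'b': 1→0 ⇒ 4;  out=∅∪out(4)={3}
  fail(9) 'cddc': from fail(8)=12 chase 'c': 12→0 ⇒ 6;  out={2}∪out(6)={2}
  fail(15) 'debb': from fail(14)=4 chase 'b': 4 ⇒ 16;  out={5}∪out(16)={3,5,6}

Text stream:
i=0 'b': node 0→4  ** P3@[0:0]
i=1 'e': node 4→1 (fail-walked)
i=2 'c': node 1→2
i=3 'b': node 2→4 (fail-walked)  ** P3@[3:3]
i=4 'd': node 4→12 (fail-walked)
i=5 'd': node 12→12 (fail-walked)
i=6 'd': node 12→12 (fail-walked)
i=7 'c': node 12→6 (fail-walked)
i=8 'e': node 6→1 (fail-walked)
i=9 'c': node 1→2
i=10 'e': node 2→1 (fail-walked)
i=11 'b': node 1→4 (fail-walked)  ** P3@[11:11]
i=12 'c': node 4→6 (fail-walked)
i=13 'c': node 6→6 (fail-walked)
i=14 'c': node 6→6 (fail-walked)
i=15 'c': node 6→6 (fail-walked)
i=16 'd': node 6→7
i=17 'd': node 7→8
i=18 'c': node 8→9  ** P2@[15:18]
i=19 'e': node 9→1 (fail-walked)
i=20 'c': node 1→2
i=21 'c': node 2→3  ** P0@[19:21]
i=22 'd': node 3→7 (fail-walked)
i=23 'e': node 7→13 (fail-walked)
i=24 'b': node 13→14  ** P3@[24:24]
i=25 'b': node 14→15  ** P3@[25:25],P5@[22:25],P6@[24:25]
i=26 'a': node 15→5 (fail-walked)  ** P1@[25:26]
i=27 'c': node 5→6 (fail-walked)
i=28 'b': node 6→4 (fail-walked)  ** P3@[28:28]
i=29 'a': node 4→5  ** P1@[28:29]
i=30 'd': node 5→11 (fail-walked)  ** P4@[29:30]
i=31 'a': node 11→10 (fail-walked)
i=32 'd': node 10→11  ** P4@[31:32]
i=33 'a': node 11→10 (fail-walked)
i=34 'd': node 10→11  ** P4@[33:34]
i=35 'e': node 11→13 (fail-walked)
i=36 'e': node 13→1 (fail-walked)
i=37 'b': node 1→4 (fail-walked)  ** P3@[37:37]
i=38 'a': node 4→5  ** P1@[37:38]
i=39 'd': node 5→11 (fail-walked)  ** P4@[38:39]
i=40 'a': node 11→10 (fail-walked)
i=41 'b': node 10→4 (fail-walked)  ** P3@[41:41]
i=42 'd': node 4→12 (fail-walked)
i=43 'e': node 12→13
i=44 'b': node 13→14  ** P3@[44:44]
i=45 'b': node 14→15  ** P3@[45:45],P5@[42:45],P6@[44:45]
i=46 'd': node 15→12 (fail-walked)
i=47 'b': node 12→4 (fail-walked)  ** P3@[47:47]
i=48 'c': node 4→6 (fail-walked)
i=49 'd': node 6→7
i=50 'd': node 7→8
i=51 'c': node 8→9  ** P2@[48:51]
i=52 'e': node 9→1 (fail-walked)
i=53 'c': node 1→2
i=54 'c': node 2→3  ** P0@[52:54]
i=55 'e': node 3→1 (fail-walked)
i=56 'c': node 1→2
i=57 'b': node 2→4 (fail-walked)  ** P3@[57:57]
i=58 'b': node 4→16  ** P3@[58:58],P6@[57:58]
i=59 'b': node 16→16 (fail-walked)  ** P3@[59:59],P6@[58:59]
i=60 'a': node 16→5 (fail-walked)  ** P1@[59:60]
i=61 'b': node 5→4 (fail-walked)  ** P3@[61:61]
i=62 'a': node 4→5  ** P1@[61:62]
i=63 'c': node 5→6 (fail-walked)
i=64 'd': node 6→7

Matches: [[0,3],[3,3],[11,3],[18,2],[21,0],[24,3],[25,3],[25,5],[25,6],[26,1],[28,3],[29,1],[30,4],[32,4],[34,4],[37,3],[38,1],[39,4],[41,3],[44,3],[45,3],[45,5],[45,6],[47,3],[51,2],[54,0],[57,3],[58,3],[58,6],[59,3],[59,6],[60,1],[61,3],[62,1]]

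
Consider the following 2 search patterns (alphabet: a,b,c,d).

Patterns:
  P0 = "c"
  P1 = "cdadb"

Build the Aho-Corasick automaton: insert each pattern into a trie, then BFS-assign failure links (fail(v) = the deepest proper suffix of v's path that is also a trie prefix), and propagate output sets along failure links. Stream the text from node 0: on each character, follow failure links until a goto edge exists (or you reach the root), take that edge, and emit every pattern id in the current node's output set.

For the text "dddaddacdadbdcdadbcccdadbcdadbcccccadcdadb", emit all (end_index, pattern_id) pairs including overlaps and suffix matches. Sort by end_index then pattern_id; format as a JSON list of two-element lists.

Construct AC machine:
Trie (insert patterns):
  n0 'ε': c→1
  n1 'c': d→2  ←P0
  n2 'cd': a→3
  n3 'cda': d→4
  n4 'cdad': b→5
  n5 'cdadb': ·  ←P1

Failure links (BFS by depth):
  n1('c'): parent n0 fail=0; on 'c' 0 → fail=0;  out {0}∪∅={0}
  n2('cd'): parent n1 fail=0; on 'd' 0 → fail=0;  out ∅∪∅=∅
  n3('cda'): parent n2 fail=0; on 'a' 0 → fail=0;  out ∅∪∅=∅
  n4('cdad'): parent n3 fail=0; on 'd' 0 → fail=0;  out ∅∪∅=∅
  n5('cdadb'): parent n4 fail=0; on 'b' 0 → fail=0;  out {1}∪∅={1}

Run:
pos 0 'd': at 0
pos 1 'd': at 0
pos 2 'd': at 0
pos 3 'a': at 0
pos 4 'd': at 0
pos 5 'd': at 0
pos 6 'a': at 0
pos 7 'c': at 1  emit P0@[7:7]
pos 8 'd': at 2
pos 9 'a': at 3
pos 10 'd': at 4
pos 11 'b': at 5  emit P1@[7:11]
pos 12 'd': at 0 (fail-walked)
pos 13 'c': at 1  emit P0@[13:13]
pos 14 'd': at 2
pos 15 'a': at 3
pos 16 'd': at 4
pos 17 'b': at 5  emit P1@[13:17]
pos 18 'c': at 1 (fail-walked)  emit P0@[18:18]
pos 19 'c': at 1 (fail-walked)  emit P0@[19:19]
pos 20 'c': at 1 (fail-walked)  emit P0@[20:20]
pos 21 'd': at 2
pos 22 'a': at 3
pos 23 'd': at 4
pos 24 'b': at 5  emit P1@[20:24]
pos 25 'c': at 1 (fail-walked)  emit P0@[25:25]
pos 26 'd': at 2
pos 27 'a': at 3
pos 28 'd': at 4
pos 29 'b': at 5  emit P1@[25:29]
pos 30 'c': at 1 (fail-walked)  emit P0@[30:30]
pos 31 'c': at 1 (fail-walked)  emit P0@[31:31]
pos 32 'c': at 1 (fail-walked)  emit P0@[32:32]
pos 33 'c': at 1 (fail-walked)  emit P0@[33:33]
pos 34 'c': at 1 (fail-walked)  emit P0@[34:34]
pos 35 'a': at 0 (fail-walked)
pos 36 'd': at 0
pos 37 'c': at 1  emit P0@[37:37]
pos 38 'd': at 2
pos 39 'a': at 3
pos 40 'd': at 4
pos 41 'b': at 5  emit P1@[37:41]

Matches: [[7,0],[11,1],[13,0],[17,1],[18,0],[19,0],[20,0],[24,1],[25,0],[29,1],[30,0],[31,0],[32,0],[33,0],[34,0],[37,0],[41,1]]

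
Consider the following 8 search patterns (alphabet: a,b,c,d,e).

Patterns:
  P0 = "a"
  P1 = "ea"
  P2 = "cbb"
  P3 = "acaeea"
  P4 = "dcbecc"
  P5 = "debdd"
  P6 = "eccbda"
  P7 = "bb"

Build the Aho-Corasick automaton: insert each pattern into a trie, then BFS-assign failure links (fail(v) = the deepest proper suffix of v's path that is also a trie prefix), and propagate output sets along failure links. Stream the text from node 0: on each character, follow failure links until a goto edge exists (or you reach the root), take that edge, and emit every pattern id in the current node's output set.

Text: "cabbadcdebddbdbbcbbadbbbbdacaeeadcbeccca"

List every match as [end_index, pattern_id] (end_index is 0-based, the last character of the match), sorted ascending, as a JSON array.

Build automaton:
Trie (insert patterns):
  n0 'ε': a→1 b→27 c→4 d→12 e→2
  n1 'a': c→7  [P0 ends]
  n2 'e': a→3 c→22
  n3 'ea': ·  [P1 ends]
  n4 'c': b→5
  n5 'cb': b→6
  n6 'cbb': ·  [P2 ends]
  n7 'ac': a→8
  n8 'aca': e→9
  n9 'acae': e→10
  n10 'acaee': a→11
  n11 'acaeea': ·  [P3 ends]
  n12 'd': c→13 e→18
  n13 'dc': b→14
  n14 'dcb': e→15
  n15 'dcbe': c→16
  n16 'dcbec': c→17
  n17 'dcbecc': ·  [P4 ends]
  n18 'de': b→19
  n19 'deb': d→20
  n20 'debd': d→21
  n21 'debdd': ·  [P5 ends]
  n22 'ec': c→23
  n23 'ecc': b→24
  n24 'eccb': d→25
  n25 'eccbd': a→26
  n26 'eccbda': ·  [P6 ends]
  n27 'b': b→28
  n28 'bb': ·  [P7 ends]

BFS fail/out derivation:
  fail(1) 'a': from fail(0)=0 chase 'a': 0 ⇒ 0;  out={0}∪out(0)={0}
  fail(2) 'e': from fail(0)=0 chase 'e': 0 ⇒ 0;  out=∅∪out(0)=∅
  fail(4) 'c': from fail(0)=0 chase 'c': 0 ⇒ 0;  out=∅∪out(0)=∅
  fail(12) 'd': from fail(0)=0 chase 'd': 0 ⇒ 0;  out=∅∪out(0)=∅
  fail(27) 'b': from fail(0)=0 chase 'b': 0 ⇒ 0;  out=∅∪out(0)=∅
  fail(3) 'ea': from fail(2)=0 chase 'a': 0 ⇒ 1;  out={1}∪out(1)={0,1}
  fail(5) 'cb': from fail(4)=0 chase 'b': 0 ⇒ 27;  out=∅∪out(27)=∅
  fail(7) 'ac': from fail(1)=0 chase 'c': 0 ⇒ 4;  out=∅∪out(4)=∅
  fail(13) 'dc': from fail(12)=0 chase 'c': 0 ⇒ 4;  out=∅∪out(4)=∅
  fail(18) 'de': from fail(12)=0 chase 'e': 0 ⇒ 2;  out=∅∪out(2)=∅
  fail(22) 'ec': from fail(2)=0 chase 'c': 0 ⇒ 4;  out=∅∪out(4)=∅
  fail(28) 'bb': from fail(27)=0 chase 'b': 0 ⇒ 27;  out={7}∪out(27)={7}
  fail(6) 'cbb': from fail(5)=27 chase 'b': 27 ⇒ 28;  out={2}∪out(28)={2,7}
  fail(8) 'aca': from fail(7)=4 chase 'a': 4→0 ⇒ 1;  out=∅∪out(1)={0}
  fail(14) 'dcb': from fail(13)=4 chase 'b': 4 ⇒ 5;  out=∅∪out(5)=∅
  fail(19) 'deb': from fail(18)=2 chase 'b': 2→0 ⇒ 27;  out=∅∪out(27)=∅
  fail(23) 'ecc': from fail(22)=4 chase 'c': 4→0 ⇒ 4;  out=∅∪out(4)=∅
  fail(9) 'acae': from fail(8)=1 chase 'e': 1→0 ⇒ 2;  out=∅∪out(2)=∅
  fail(15) 'dcbe': from fail(14)=5 chase 'e': 5→27→0 ⇒ 2;  out=∅∪out(2)=∅
  fail(20) 'debd': from fail(19)=27 chase 'd': 27→0 ⇒ 12;  out=∅∪out(12)=∅
  fail(24) 'eccb': from fail(23)=4 chase 'b': 4 ⇒ 5;  out=∅∪out(5)=∅
  fail(10) 'acaee': from fail(9)=2 chase 'e': 2→0 ⇒ 2;  out=∅∪out(2)=∅
  fail(16) 'dcbec': from fail(15)=2 chase 'c': 2 ⇒ 22;  out=∅∪out(22)=∅
  fail(21) 'debdd': from fail(20)=12 chase 'd': 12→0 ⇒ 12;  out={5}∪out(12)={5}
  fail(25) 'eccbd': from fail(24)=5 chase 'd': 5→27→0 ⇒ 12;  out=∅∪out(12)=∅
  fail(11) 'acaeea': from fail(10)=2 chase 'a': 2 ⇒ 3;  out={3}∪out(3)={0,1,3}
  fail(17) 'dcbecc': from fail(16)=22 chase 'c': 22 ⇒ 23;  out={4}∪out(23)={4}
  fail(26) 'eccbda': from fail(25)=12 chase 'a': 12→0 ⇒ 1;  out={6}∪out(1)={0,6}

Text stream:
pos 0 'c': at 4
pos 1 'a': at 1 ·f  → match P0@[1:1]
pos 2 'b': at 27 ·f
pos 3 'b': at 28  → match P7@[2:3]
pos 4 'a': at 1 ·f  → match P0@[4:4]
pos 5 'd': at 12 ·f
pos 6 'c': at 13
pos 7 'd': at 12 ·f
pos 8 'e': at 18
pos 9 'b': at 19
pos 10 'd': at 20
pos 11 'd': at 21  → match P5@[7:11]
pos 12 'b': at 27 ·f
pos 13 'd': at 12 ·f
pos 14 'b': at 27 ·f
pos 15 'b': at 28  → match P7@[14:15]
pos 16 'c': at 4 ·f
pos 17 'b': at 5
pos 18 'b': at 6  → match P2@[16:18],P7@[17:18]
pos 19 'a': at 1 ·f  → match P0@[19:19]
pos 20 'd': at 12 ·f
pos 21 'b': at 27 ·f
pos 22 'b': at 28  → match P7@[21:22]
pos 23 'b': at 28 ·f  → match P7@[22:23]
pos 24 'b': at 28 ·f  → match P7@[23:24]
pos 25 'd': at 12 ·f
pos 26 'a': at 1 ·f  → match P0@[26:26]
pos 27 'c': at 7
pos 28 'a': at 8  → match P0@[28:28]
pos 29 'e': at 9
pos 30 'e': at 10
pos 31 'a': at 11  → match P0@[31:31],P1@[30:31],P3@[26:31]
pos 32 'd': at 12 ·f
pos 33 'c': at 13
pos 34 'b': at 14
pos 35 'e': at 15
pos 36 'c': at 16
pos 37 'c': at 17  → match P4@[32:37]
pos 38 'c': at 4 ·f
pos 39 'a': at 1 ·f  → match P0@[39:39]

All matches (sorted): [[1,0],[3,7],[4,0],[11,5],[15,7],[18,2],[18,7],[19,0],[22,7],[23,7],[24,7],[26,0],[28,0],[31,0],[31,1],[31,3],[37,4],[39,0]]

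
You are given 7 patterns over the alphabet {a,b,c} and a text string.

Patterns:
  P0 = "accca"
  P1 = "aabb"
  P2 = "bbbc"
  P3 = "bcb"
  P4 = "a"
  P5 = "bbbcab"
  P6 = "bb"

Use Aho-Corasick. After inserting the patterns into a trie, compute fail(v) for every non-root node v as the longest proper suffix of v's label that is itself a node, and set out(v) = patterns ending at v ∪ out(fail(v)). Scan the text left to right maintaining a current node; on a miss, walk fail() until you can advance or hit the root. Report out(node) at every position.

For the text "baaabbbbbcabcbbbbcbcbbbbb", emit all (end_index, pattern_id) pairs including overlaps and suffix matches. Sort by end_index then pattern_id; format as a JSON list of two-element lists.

Build automaton:
Trie nodes:
  0='ε' goto a→1 b→9
  1='a' goto a→6 c→2  [P4 ends]
  2='ac' goto c→3
  3='acc' goto c→4
  4='accc' goto a→5
  5='accca' goto ·  [P0 ends]
  6='aa' goto b→7
  7='aab' goto b→8
  8='aabb' goto ·  [P1 ends]
  9='b' goto b→10 c→13
  10='bb' goto b→11  [P6 ends]
  11='bbb' goto c→12
  12='bbbc' goto a→15  [P2 ends]
  13='bc' goto b→14
  14='bcb' goto ·  [P3 ends]
  15='bbbca' goto b→16
  16='bbbcab' goto ·  [P5 ends]

Failure links (BFS by depth):
  fail(1) 'a': from fail(0)=0 chase 'a': 0 ⇒ 0;  out={4}∪out(0)={4}
  fail(9) 'b': from fail(0)=0 chase 'b': 0 ⇒ 0;  out=∅∪out(0)=∅
  fail(2) 'ac': from fail(1)=0 chase 'c': 0 ⇒ 0;  out=∅∪out(0)=∅
  fail(6) 'aa': from fail(1)=0 chase 'a': 0 ⇒ 1;  out=∅∪out(1)={4}
  fail(10) 'bb': from fail(9)=0 chase 'b': 0 ⇒ 9;  out={6}∪out(9)={6}
  fail(13) 'bc': from fail(9)=0 chase 'c': 0 ⇒ 0;  out=∅∪out(0)=∅
  fail(3) 'acc': from fail(2)=0 chase 'c': 0 ⇒ 0;  out=∅∪out(0)=∅
  fail(7) 'aab': from fail(6)=1 chase 'b': 1→0 ⇒ 9;  out=∅∪out(9)=∅
  fail(11) 'bbb': from fail(10)=9 chase 'b': 9 ⇒ 10;  out=∅∪out(10)={6}
  fail(14) 'bcb': from fail(13)=0 chase 'b': 0 ⇒ 9;  out={3}∪out(9)={3}
  fail(4) 'accc': from fail(3)=0 chase 'c': 0 ⇒ 0;  out=∅∪out(0)=∅
  fail(8) 'aabb': from fail(7)=9 chase 'b': 9 ⇒ 10;  out={1}∪out(10)={1,6}
  fail(12) 'bbbc': from fail(11)=10 chase 'c': 10→9 ⇒ 13;  out={2}∪out(13)={2}
  fail(5) 'accca': from fail(4)=0 chase 'a': 0 ⇒ 1;  out={0}∪out(1)={0,4}
  fail(15) 'bbbca': from fail(12)=13 chase 'a': 13→0 ⇒ 1;  out=∅∪out(1)={4}
  fail(16) 'bbbcab': from fail(15)=1 chase 'b': 1→0 ⇒ 9;  out={5}∪out(9)={5}

Scan:
pos 0 'b': at 9
pos 1 'a': at 1 (via fail)  ** P4@[1:1]
pos 2 'a': at 6  ** P4@[2:2]
pos 3 'a': at 6 (via fail)  ** P4@[3:3]
pos 4 'b': at 7
pos 5 'b': at 8  ** P1@[2:5],P6@[4:5]
pos 6 'b': at 11 (via fail)  ** P6@[5:6]
pos 7 'b': at 11 (via fail)  ** P6@[6:7]
pos 8 'b': at 11 (via fail)  ** P6@[7:8]
pos 9 'c': at 12  ** P2@[6:9]
pos 10 'a': at 15  ** P4@[10:10]
pos 11 'b': at 16  ** P5@[6:11]
pos 12 'c': at 13 (via fail)
pos 13 'b': at 14  ** P3@[11:13]
pos 14 'b': at 10 (via fail)  ** P6@[13:14]
pos 15 'b': at 11  ** P6@[14:15]
pos 16 'b': at 11 (via fail)  ** P6@[15:16]
pos 17 'c': at 12  ** P2@[14:17]
pos 18 'b': at 14 (via fail)  ** P3@[16:18]
pos 19 'c': at 13 (via fail)
pos 20 'b': at 14  ** P3@[18:20]
pos 21 'b': at 10 (via fail)  ** P6@[20:21]
pos 22 'b': at 11  ** P6@[21:22]
pos 23 'b': at 11 (via fail)  ** P6@[22:23]
pos 24 'b': at 11 (via fail)  ** P6@[23:24]

All matches (sorted): [[1,4],[2,4],[3,4],[5,1],[5,6],[6,6],[7,6],[8,6],[9,2],[10,4],[11,5],[13,3],[14,6],[15,6],[16,6],[17,2],[18,3],[20,3],[21,6],[22,6],[23,6],[24,6]]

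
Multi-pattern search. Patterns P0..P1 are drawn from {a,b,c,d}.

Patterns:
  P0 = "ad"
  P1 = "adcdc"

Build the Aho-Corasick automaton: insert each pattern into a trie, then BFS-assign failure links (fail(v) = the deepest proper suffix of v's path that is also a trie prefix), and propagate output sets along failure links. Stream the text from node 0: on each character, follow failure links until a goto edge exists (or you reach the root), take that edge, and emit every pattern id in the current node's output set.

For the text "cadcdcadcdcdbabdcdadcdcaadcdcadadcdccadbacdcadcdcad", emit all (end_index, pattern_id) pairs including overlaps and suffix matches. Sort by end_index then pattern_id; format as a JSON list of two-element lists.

Construct AC machine:
Trie (insert patterns):
  0='ε' goto a→1
  1='a' goto d→2
  2='ad' goto c→3  [P0 ends]
  3='adc' goto d→4
  4='adcd' goto c→5
  5='adcdc' goto ·  [P1 ends]

BFS fail/out derivation:
  n1('a'): parent n0 fail=0; on 'a' 0 → fail=0;  out ∅∪∅=∅
  n2('ad'): parent n1 fail=0; on 'd' 0 → fail=0;  out {0}∪∅={0}
  n3('adc'): parent n2 fail=0; on 'c' 0 → fail=0;  out ∅∪∅=∅
  n4('adcd'): parent n3 fail=0; on 'd' 0 → fail=0;  out ∅∪∅=∅
  n5('adcdc'): parent n4 fail=0; on 'c' 0 → fail=0;  out {1}∪∅={1}

Text stream:
[0] read 'c'  n0⇒n0
[1] read 'a'  n0⇒n1
[2] read 'd'  n1⇒n2  emit P0@[1:2]
[3] read 'c'  n2⇒n3
[4] read 'd'  n3⇒n4
[5] read 'c'  n4⇒n5  emit P1@[1:5]
[6] read 'a'  n5⇒n1 ·f
[7] read 'd'  n1⇒n2  emit P0@[6:7]
[8] read 'c'  n2⇒n3
[9] read 'd'  n3⇒n4
[10] read 'c'  n4⇒n5  emit P1@[6:10]
[11] read 'd'  n5⇒n0 ·f
[12] read 'b'  n0⇒n0
[13] read 'a'  n0⇒n1
[14] read 'b'  n1⇒n0 ·f
[15] read 'd'  n0⇒n0
[16] read 'c'  n0⇒n0
[17] read 'd'  n0⇒n0
[18] read 'a'  n0⇒n1
[19] read 'd'  n1⇒n2  emit P0@[18:19]
[20] read 'c'  n2⇒n3
[21] read 'd'  n3⇒n4
[22] read 'c'  n4⇒n5  emit P1@[18:22]
[23] read 'a'  n5⇒n1 ·f
[24] read 'a'  n1⇒n1 ·f
[25] read 'd'  n1⇒n2  emit P0@[24:25]
[26] read 'c'  n2⇒n3
[27] read 'd'  n3⇒n4
[28] read 'c'  n4⇒n5  emit P1@[24:28]
[29] read 'a'  n5⇒n1 ·f
[30] read 'd'  n1⇒n2  emit P0@[29:30]
[31] read 'a'  n2⇒n1 ·f
[32] read 'd'  n1⇒n2  emit P0@[31:32]
[33] read 'c'  n2⇒n3
[34] read 'd'  n3⇒n4
[35] read 'c'  n4⇒n5  emit P1@[31:35]
[36] read 'c'  n5⇒n0 ·f
[37] read 'a'  n0⇒n1
[38] read 'd'  n1⇒n2  emit P0@[37:38]
[39] read 'b'  n2⇒n0 ·f
[40] read 'a'  n0⇒n1
[41] read 'c'  n1⇒n0 ·f
[42] read 'd'  n0⇒n0
[43] read 'c'  n0⇒n0
[44] read 'a'  n0⇒n1
[45] read 'd'  n1⇒n2  emit P0@[44:45]
[46] read 'c'  n2⇒n3
[47] read 'd'  n3⇒n4
[48] read 'c'  n4⇒n5  emit P1@[44:48]
[49] read 'a'  n5⇒n1 ·f
[50] read 'd'  n1⇒n2  emit P0@[49:50]

All matches (sorted): [[2,0],[5,1],[7,0],[10,1],[19,0],[22,1],[25,0],[28,1],[30,0],[32,0],[35,1],[38,0],[45,0],[48,1],[50,0]]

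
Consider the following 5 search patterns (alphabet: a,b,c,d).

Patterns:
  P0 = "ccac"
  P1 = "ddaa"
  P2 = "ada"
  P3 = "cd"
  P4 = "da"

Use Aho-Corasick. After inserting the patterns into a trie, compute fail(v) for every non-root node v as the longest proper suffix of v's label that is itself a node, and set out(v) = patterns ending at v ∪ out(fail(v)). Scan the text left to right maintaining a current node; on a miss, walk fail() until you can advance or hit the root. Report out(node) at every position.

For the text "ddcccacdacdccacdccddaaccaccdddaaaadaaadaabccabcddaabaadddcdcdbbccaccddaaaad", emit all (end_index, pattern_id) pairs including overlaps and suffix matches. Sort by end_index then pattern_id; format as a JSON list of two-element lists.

Construct AC machine:
Trie nodes:
  n0 'ε': a→9 c→1 d→5
  n1 'c': c→2 d→12
  n2 'cc': a→3
  n3 'cca': c→4
  n4 'ccac': ·  ←P0
  n5 'd': a→13 d→6
  n6 'dd': a→7
  n7 'dda': a→8
  n8 'ddaa': ·  ←P1
  n9 'a': d→10
  n10 'ad': a→11
  n11 'ada': ·  ←P2
  n12 'cd': ·  ←P3
  n13 'da': ·  ←P4

BFS fail/out derivation:
  fail(1) 'c': from fail(0)=0 chase 'c': 0 ⇒ 0;  out=∅∪out(0)=∅
  fail(5) 'd': from fail(0)=0 chase 'd': 0 ⇒ 0;  out=∅∪out(0)=∅
  fail(9) 'a': from fail(0)=0 chase 'a': 0 ⇒ 0;  out=∅∪out(0)=∅
  fail(2) 'cc': from fail(1)=0 chase 'c': 0 ⇒ 1;  out=∅∪out(1)=∅
  fail(6) 'dd': from fail(5)=0 chase 'd': 0 ⇒ 5;  out=∅∪out(5)=∅
  fail(10) 'ad': from fail(9)=0 chase 'd': 0 ⇒ 5;  out=∅∪out(5)=∅
  fail(12) 'cd': from fail(1)=0 chase 'd': 0 ⇒ 5;  out={3}∪out(5)={3}
  fail(13) 'da': from fail(5)=0 chase 'a': 0 ⇒ 9;  out={4}∪out(9)={4}
  fail(3) 'cca': from fail(2)=1 chase 'a': 1→0 ⇒ 9;  out=∅∪out(9)=∅
  fail(7) 'dda': from fail(6)=5 chase 'a': 5 ⇒ 13;  out=∅∪out(13)={4}
  fail(11) 'ada': from fail(10)=5 chase 'a': 5 ⇒ 13;  out={2}∪out(13)={2,4}
  fail(4) 'ccac': from fail(3)=9 chase 'c': 9→0 ⇒ 1;  out={0}∪out(1)={0}
  fail(8) 'ddaa': from fail(7)=13 chase 'a': 13→9→0 ⇒ 9;  out={1}∪out(9)={1}

Run:
[0] read 'd'  n0⇒n5
[1] read 'd'  n5⇒n6
[2] read 'c'  n6⇒n1 (fail-walked)
[3] read 'c'  n1⇒n2
[4] read 'c'  n2⇒n2 (fail-walked)
[5] read 'a'  n2⇒n3
[6] read 'c'  n3⇒n4  → match P0@[3:6]
[7] read 'd'  n4⇒n12 (fail-walked)  → match P3@[6:7]
[8] read 'a'  n12⇒n13 (fail-walked)  → match P4@[7:8]
[9] read 'c'  n13⇒n1 (fail-walked)
[10] read 'd'  n1⇒n12  → match P3@[9:10]
[11] read 'c'  n12⇒n1 (fail-walked)
[12] read 'c'  n1⇒n2
[13] read 'a'  n2⇒n3
[14] read 'c'  n3⇒n4  → match P0@[11:14]
[15] read 'd'  n4⇒n12 (fail-walked)  → match P3@[14:15]
[16] read 'c'  n12⇒n1 (fail-walked)
[17] read 'c'  n1⇒n2
[18] read 'd'  n2⇒n12 (fail-walked)  → match P3@[17:18]
[19] read 'd'  n12⇒n6 (fail-walked)
[20] read 'a'  n6⇒n7  → match P4@[19:20]
[21] read 'a'  n7⇒n8  → match P1@[18:21]
[22] read 'c'  n8⇒n1 (fail-walked)
[23] read 'c'  n1⇒n2
[24] read 'a'  n2⇒n3
[25] read 'c'  n3⇒n4  → match P0@[22:25]
[26] read 'c'  n4⇒n2 (fail-walked)
[27] read 'd'  n2⇒n12 (fail-walked)  → match P3@[26:27]
[28] read 'd'  n12⇒n6 (fail-walked)
[29] read 'd'  n6⇒n6 (fail-walked)
[30] read 'a'  n6⇒n7  → match P4@[29:30]
[31] read 'a'  n7⇒n8  → match P1@[28:31]
[32] read 'a'  n8⇒n9 (fail-walked)
[33] read 'a'  n9⇒n9 (fail-walked)
[34] read 'd'  n9⇒n10
[35] read 'a'  n10⇒n11  → match P2@[33:35],P4@[34:35]
[36] read 'a'  n11⇒n9 (fail-walked)
[37] read 'a'  n9⇒n9 (fail-walked)
[38] read 'd'  n9⇒n10
[39] read 'a'  n10⇒n11  → match P2@[37:39],P4@[38:39]
[40] read 'a'  n11⇒n9 (fail-walked)
[41] read 'b'  n9⇒n0 (fail-walked)
[42] read 'c'  n0⇒n1
[43] read 'c'  n1⇒n2
[44] read 'a'  n2⇒n3
[45] read 'b'  n3⇒n0 (fail-walked)
[46] read 'c'  n0⇒n1
[47] read 'd'  n1⇒n12  → match P3@[46:47]
[48] read 'd'  n12⇒n6 (fail-walked)
[49] read 'a'  n6⇒n7  → match P4@[48:49]
[50] read 'a'  n7⇒n8  → match P1@[47:50]
[51] read 'b'  n8⇒n0 (fail-walked)
[52] read 'a'  n0⇒n9
[53] read 'a'  n9⇒n9 (fail-walked)
[54] read 'd'  n9⇒n10
[55] read 'd'  n10⇒n6 (fail-walked)
[56] read 'd'  n6⇒n6 (fail-walked)
[57] read 'c'  n6⇒n1 (fail-walked)
[58] read 'd'  n1⇒n12  → match P3@[57:58]
[59] read 'c'  n12⇒n1 (fail-walked)
[60] read 'd'  n1⇒n12  → match P3@[59:60]
[61] read 'b'  n12⇒n0 (fail-walked)
[62] read 'b'  n0⇒n0
[63] read 'c'  n0⇒n1
[64] read 'c'  n1⇒n2
[65] read 'a'  n2⇒n3
[66] read 'c'  n3⇒n4  → match P0@[63:66]
[67] read 'c'  n4⇒n2 (fail-walked)
[68] read 'd'  n2⇒n12 (fail-walked)  → match P3@[67:68]
[69] read 'd'  n12⇒n6 (fail-walked)
[70] read 'a'  n6⇒n7  → match P4@[69:70]
[71] read 'a'  n7⇒n8  → match P1@[68:71]
[72] read 'a'  n8⇒n9 (fail-walked)
[73] read 'a'  n9⇒n9 (fail-walked)
[74] read 'd'  n9⇒n10

Result: [[6,0],[7,3],[8,4],[10,3],[14,0],[15,3],[18,3],[20,4],[21,1],[25,0],[27,3],[30,4],[31,1],[35,2],[35,4],[39,2],[39,4],[47,3],[49,4],[50,1],[58,3],[60,3],[66,0],[68,3],[70,4],[71,1]]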